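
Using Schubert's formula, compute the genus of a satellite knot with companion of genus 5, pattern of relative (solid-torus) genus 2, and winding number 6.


Schubert: g(satellite) = g_rel(pattern) + |winding| * g(companion),
where g_rel(pattern) is the genus of the pattern relative to the solid torus.
= 2 + 6 * 5
= 2 + 30 = 32

32


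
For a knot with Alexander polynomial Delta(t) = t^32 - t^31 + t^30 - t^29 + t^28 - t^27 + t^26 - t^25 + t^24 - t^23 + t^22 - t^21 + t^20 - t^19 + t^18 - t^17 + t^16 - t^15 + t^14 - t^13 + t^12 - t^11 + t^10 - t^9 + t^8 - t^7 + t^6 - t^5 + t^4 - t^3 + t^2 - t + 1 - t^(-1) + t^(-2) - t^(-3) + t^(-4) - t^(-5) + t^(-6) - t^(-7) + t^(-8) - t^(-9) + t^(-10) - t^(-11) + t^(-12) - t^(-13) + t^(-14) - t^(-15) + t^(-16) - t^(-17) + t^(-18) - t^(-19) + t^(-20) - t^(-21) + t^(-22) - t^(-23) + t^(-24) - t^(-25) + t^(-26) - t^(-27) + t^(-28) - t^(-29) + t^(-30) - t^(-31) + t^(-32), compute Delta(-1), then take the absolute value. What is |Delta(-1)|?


Step 1: The polynomial has 65 terms with alternating signs, exponents from 32 down to -32.
Step 2: Substitute t = -1. The i-th term has coefficient (-1)^i and exponent (m-i),
  so its value is (-1)^i * (-1)^(m-i) = (-1)^m = 1 for every i.
Step 3: All 65 terms equal 1, so Delta(-1) = 65 * (1) = 65
Step 4: |Delta(-1)| = 65

65


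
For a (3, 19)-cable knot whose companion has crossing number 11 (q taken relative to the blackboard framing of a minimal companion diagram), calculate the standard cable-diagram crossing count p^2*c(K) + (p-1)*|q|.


Step 1: Each of the c(K) crossings of the companion diagram becomes p*p = p^2 crossings among the p parallel strands, and each of the |q| twists s_1 s_2 ... s_(p-1) adds (p-1) crossings.
  Crossings = p^2 * c(K) + (p-1)*|q|
Step 2: = 3^2 * 11 + (3-1)*19
Step 3: = 9*11 + 2*19
Step 4: = 99 + 38 = 137

137


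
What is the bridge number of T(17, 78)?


The bridge number of T(p,q) is min(p,q).
min(17, 78) = 17

17


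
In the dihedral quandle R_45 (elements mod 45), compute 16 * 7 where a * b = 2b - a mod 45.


16 * 7 = 2*7 - 16 mod 45
= 14 - 16 mod 45
= -2 mod 45 = 43

43


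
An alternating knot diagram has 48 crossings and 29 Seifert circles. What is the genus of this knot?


For alternating knots, g = (c - s + 1)/2.
= (48 - 29 + 1)/2
= 20/2 = 10

10


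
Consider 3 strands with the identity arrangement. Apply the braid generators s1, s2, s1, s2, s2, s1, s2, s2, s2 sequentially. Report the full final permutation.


Starting with identity [1, 2, 3].
Apply generators in sequence:
  After s1: [2, 1, 3]
  After s2: [2, 3, 1]
  After s1: [3, 2, 1]
  After s2: [3, 1, 2]
  After s2: [3, 2, 1]
  After s1: [2, 3, 1]
  After s2: [2, 1, 3]
  After s2: [2, 3, 1]
  After s2: [2, 1, 3]
Final permutation: [2, 1, 3]

[2, 1, 3]


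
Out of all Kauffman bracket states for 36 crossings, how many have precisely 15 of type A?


We choose which 15 of 36 crossings get A-smoothings.
C(36, 15) = 36! / (15! * 21!)
= 5567902560

5567902560


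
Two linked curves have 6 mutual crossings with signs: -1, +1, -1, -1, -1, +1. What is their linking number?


Step 1: Count positive crossings: 2
Step 2: Count negative crossings: 4
Step 3: Sum of signs = 2 - 4 = -2
Step 4: Linking number = sum/2 = -2/2 = -1

-1


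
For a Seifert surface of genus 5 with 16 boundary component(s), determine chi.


chi = 2 - 2g - b
= 2 - 2*5 - 16
= 2 - 10 - 16 = -24

-24


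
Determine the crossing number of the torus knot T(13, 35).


For a torus knot T(p, q) with gcd(p,q)=1,
the crossing number is min(p*(q-1), q*(p-1)).
p*(q-1) = 13*34 = 442
q*(p-1) = 35*12 = 420
min(442, 420) = 420

420


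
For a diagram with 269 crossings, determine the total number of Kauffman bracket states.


Each crossing contributes 2 choices (A-smoothing or B-smoothing).
Total states = 2^269 = 948568795032094272909893509191171341133987714380927500611236528192824358010355712

948568795032094272909893509191171341133987714380927500611236528192824358010355712


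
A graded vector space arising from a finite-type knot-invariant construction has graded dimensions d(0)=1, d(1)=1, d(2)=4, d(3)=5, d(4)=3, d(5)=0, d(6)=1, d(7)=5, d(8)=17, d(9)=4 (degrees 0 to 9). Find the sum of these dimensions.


Total dimension = d(0) + d(1) + ... + d(9)
= 1 + 1 + 4 + 5 + 3 + 0 + 1 + 5 + 17 + 4
= 41

41


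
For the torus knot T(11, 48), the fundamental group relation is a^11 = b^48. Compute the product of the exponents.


The relation is a^11 = b^48.
Product of exponents = 11 * 48
= 528

528


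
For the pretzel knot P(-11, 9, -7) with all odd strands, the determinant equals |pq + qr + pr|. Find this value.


Step 1: Compute pq + qr + pr.
pq = (-11)*9 = -99
qr = 9*(-7) = -63
pr = (-11)*(-7) = 77
pq + qr + pr = -99 + (-63) + 77 = -85
Step 2: Take absolute value.
det(P(-11,9,-7)) = |-85| = 85

85


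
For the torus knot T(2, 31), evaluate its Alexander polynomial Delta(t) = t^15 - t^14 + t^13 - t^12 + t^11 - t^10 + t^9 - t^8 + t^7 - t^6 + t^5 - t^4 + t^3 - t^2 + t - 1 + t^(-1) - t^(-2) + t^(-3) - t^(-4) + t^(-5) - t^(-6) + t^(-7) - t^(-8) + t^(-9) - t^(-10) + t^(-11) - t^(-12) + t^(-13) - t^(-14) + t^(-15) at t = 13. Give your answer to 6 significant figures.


Substituting t = 13 into Delta(t) = t^15 - t^14 + t^13 - t^12 + t^11 - t^10 + t^9 - t^8 + t^7 - t^6 + t^5 - t^4 + t^3 - t^2 + t - 1 + t^(-1) - t^(-2) + t^(-3) - t^(-4) + t^(-5) - t^(-6) + t^(-7) - t^(-8) + t^(-9) - t^(-10) + t^(-11) - t^(-12) + t^(-13) - t^(-14) + t^(-15):
Term values: (51185893014090760) + (-3937376385699289) + (302875106592253) + (-23298085122481) + (1792160394037) + (-137858491849) + (10604499373) + (-815730721) + (62748517) + (-4826809) + (371293) + (-28561) + (2197) + (-169) + (13) + (-1) + (0.0769231) + (-0.00591716) + (0.000455166) + (-3.50128e-05) + (2.69329e-06) + (-2.07176e-07) + (1.59366e-08) + (-1.22589e-09) + (9.42996e-11) + (-7.25382e-12) + (5.57986e-13) + (-4.2922e-14) + (3.30169e-15) + (-2.53976e-16) + (1.95366e-17)
Sum = 4.75297578e+16
Rounded to 6 significant figures: 4.75298e+16

4.75298e+16


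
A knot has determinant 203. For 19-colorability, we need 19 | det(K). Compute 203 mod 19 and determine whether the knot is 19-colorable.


Step 1: A knot is p-colorable if and only if p divides its determinant.
Step 2: Compute 203 mod 19.
203 = 10 * 19 + 13
Step 3: 203 mod 19 = 13
Step 4: The knot is 19-colorable: no

13


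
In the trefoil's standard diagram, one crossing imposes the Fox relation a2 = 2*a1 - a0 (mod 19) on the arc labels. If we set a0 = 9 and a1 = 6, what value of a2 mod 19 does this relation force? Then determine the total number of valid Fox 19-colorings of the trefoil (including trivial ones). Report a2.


Step 1: Apply the given crossing relation 2*a1 - a0 - a2 = 0 (mod 19).
  a2 = 2*a1 - a0 mod 19
  a2 = 2*6 - 9 mod 19
  a2 = 12 - 9 mod 19
  a2 = 3 mod 19 = 3
Step 2: The trefoil has determinant 3.
  Number of Fox p-colorings (p prime) is p^2 if p = 3, else p.
  Since 19 does not divide 3, only trivial (constant) colorings exist.
  (So the trial a0 = 9, a1 = 6 with a0 != a1 does NOT extend to a valid coloring of the whole trefoil: the other two crossing relations require 3*(a1 - a0) = 0 (mod 19), which fails.)
  Total colorings = 19
Step 3: a2 = 3, total Fox 19-colorings = 19

3


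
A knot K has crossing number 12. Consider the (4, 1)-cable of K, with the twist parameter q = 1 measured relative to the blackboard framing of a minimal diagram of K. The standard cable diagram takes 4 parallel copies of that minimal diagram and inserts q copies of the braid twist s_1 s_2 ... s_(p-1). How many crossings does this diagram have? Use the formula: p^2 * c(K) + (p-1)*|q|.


Step 1: Each of the c(K) crossings of the companion diagram becomes p*p = p^2 crossings among the p parallel strands, and each of the |q| twists s_1 s_2 ... s_(p-1) adds (p-1) crossings.
  Crossings = p^2 * c(K) + (p-1)*|q|
Step 2: = 4^2 * 12 + (4-1)*1
Step 3: = 16*12 + 3*1
Step 4: = 192 + 3 = 195

195


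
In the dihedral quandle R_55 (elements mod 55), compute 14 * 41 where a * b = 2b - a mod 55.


14 * 41 = 2*41 - 14 mod 55
= 82 - 14 mod 55
= 68 mod 55 = 13

13


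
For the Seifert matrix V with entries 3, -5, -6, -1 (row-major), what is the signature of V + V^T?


Step 1: V + V^T = [[6, -11], [-11, -2]]
Step 2: trace = 4, det = -133
Step 3: Discriminant = 4^2 - 4*(-133) = 548
Step 4: Eigenvalues: 13.7047, -9.7047
Step 5: Signature = (# positive eigenvalues) - (# negative eigenvalues) = 0

0


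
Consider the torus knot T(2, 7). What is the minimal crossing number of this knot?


For a torus knot T(p, q) with gcd(p,q)=1,
the crossing number is min(p*(q-1), q*(p-1)).
p*(q-1) = 2*6 = 12
q*(p-1) = 7*1 = 7
min(12, 7) = 7

7


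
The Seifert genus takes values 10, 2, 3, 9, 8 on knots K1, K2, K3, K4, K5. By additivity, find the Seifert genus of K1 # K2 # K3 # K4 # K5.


The Seifert genus is additive under connected sum.
Seifert genus(K1 # K2 # K3 # K4 # K5) = (10) + (2) + (3) + (9) + (8)
= 32

32


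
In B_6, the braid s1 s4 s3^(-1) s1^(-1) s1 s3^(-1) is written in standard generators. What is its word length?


The word length counts the number of generators (including inverses).
Listing each generator: s1, s4, s3^(-1), s1^(-1), s1, s3^(-1)
There are 6 generators in this braid word.

6


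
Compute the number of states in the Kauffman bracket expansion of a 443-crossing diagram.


Each crossing contributes 2 choices (A-smoothing or B-smoothing).
Total states = 2^443 = 22713710134237715329666368996500141698551292521478689383796568724394977753543685103943470334805111423773828800195818060422956300894208

22713710134237715329666368996500141698551292521478689383796568724394977753543685103943470334805111423773828800195818060422956300894208


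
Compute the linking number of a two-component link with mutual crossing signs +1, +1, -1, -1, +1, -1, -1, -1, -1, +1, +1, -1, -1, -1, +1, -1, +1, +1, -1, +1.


Step 1: Count positive crossings: 9
Step 2: Count negative crossings: 11
Step 3: Sum of signs = 9 - 11 = -2
Step 4: Linking number = sum/2 = -2/2 = -1

-1


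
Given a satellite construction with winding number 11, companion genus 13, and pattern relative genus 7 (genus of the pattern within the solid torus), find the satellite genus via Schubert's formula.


Schubert: g(satellite) = g_rel(pattern) + |winding| * g(companion),
where g_rel(pattern) is the genus of the pattern relative to the solid torus.
= 7 + 11 * 13
= 7 + 143 = 150

150


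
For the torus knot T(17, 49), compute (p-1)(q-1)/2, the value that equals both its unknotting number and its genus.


For a torus knot T(p,q), both the unknotting number and genus equal (p-1)(q-1)/2.
= (17-1)(49-1)/2
= 16*48/2
= 768/2 = 384

384


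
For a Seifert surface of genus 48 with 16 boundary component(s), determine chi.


chi = 2 - 2g - b
= 2 - 2*48 - 16
= 2 - 96 - 16 = -110

-110


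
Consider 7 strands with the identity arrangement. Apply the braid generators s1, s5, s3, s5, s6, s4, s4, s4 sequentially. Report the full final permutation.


Starting with identity [1, 2, 3, 4, 5, 6, 7].
Apply generators in sequence:
  After s1: [2, 1, 3, 4, 5, 6, 7]
  After s5: [2, 1, 3, 4, 6, 5, 7]
  After s3: [2, 1, 4, 3, 6, 5, 7]
  After s5: [2, 1, 4, 3, 5, 6, 7]
  After s6: [2, 1, 4, 3, 5, 7, 6]
  After s4: [2, 1, 4, 5, 3, 7, 6]
  After s4: [2, 1, 4, 3, 5, 7, 6]
  After s4: [2, 1, 4, 5, 3, 7, 6]
Final permutation: [2, 1, 4, 5, 3, 7, 6]

[2, 1, 4, 5, 3, 7, 6]


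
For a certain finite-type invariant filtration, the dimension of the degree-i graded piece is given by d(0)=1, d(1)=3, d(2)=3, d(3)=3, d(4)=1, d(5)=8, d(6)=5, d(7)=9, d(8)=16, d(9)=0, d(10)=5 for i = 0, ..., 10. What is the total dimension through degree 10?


Total dimension = d(0) + d(1) + ... + d(10)
= 1 + 3 + 3 + 3 + 1 + 8 + 5 + 9 + 16 + 0 + 5
= 54

54


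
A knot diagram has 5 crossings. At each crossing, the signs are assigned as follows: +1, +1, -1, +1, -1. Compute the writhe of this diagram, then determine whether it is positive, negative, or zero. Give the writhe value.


Step 1: Count positive crossings (+1).
Positive crossings: 3
Step 2: Count negative crossings (-1).
Negative crossings: 2
Step 3: Writhe = (positive) - (negative)
w = 3 - 2 = 1
Step 4: |w| = 1, and w is positive

1


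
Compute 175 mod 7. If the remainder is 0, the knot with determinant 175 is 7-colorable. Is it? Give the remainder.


Step 1: A knot is p-colorable if and only if p divides its determinant.
Step 2: Compute 175 mod 7.
175 = 25 * 7 + 0
Step 3: 175 mod 7 = 0
Step 4: The knot is 7-colorable: yes

0


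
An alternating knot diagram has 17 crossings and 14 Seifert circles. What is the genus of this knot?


For alternating knots, g = (c - s + 1)/2.
= (17 - 14 + 1)/2
= 4/2 = 2

2


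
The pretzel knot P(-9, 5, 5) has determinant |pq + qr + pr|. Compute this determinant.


Step 1: Compute pq + qr + pr.
pq = (-9)*5 = -45
qr = 5*5 = 25
pr = (-9)*5 = -45
pq + qr + pr = -45 + 25 + (-45) = -65
Step 2: Take absolute value.
det(P(-9,5,5)) = |-65| = 65

65


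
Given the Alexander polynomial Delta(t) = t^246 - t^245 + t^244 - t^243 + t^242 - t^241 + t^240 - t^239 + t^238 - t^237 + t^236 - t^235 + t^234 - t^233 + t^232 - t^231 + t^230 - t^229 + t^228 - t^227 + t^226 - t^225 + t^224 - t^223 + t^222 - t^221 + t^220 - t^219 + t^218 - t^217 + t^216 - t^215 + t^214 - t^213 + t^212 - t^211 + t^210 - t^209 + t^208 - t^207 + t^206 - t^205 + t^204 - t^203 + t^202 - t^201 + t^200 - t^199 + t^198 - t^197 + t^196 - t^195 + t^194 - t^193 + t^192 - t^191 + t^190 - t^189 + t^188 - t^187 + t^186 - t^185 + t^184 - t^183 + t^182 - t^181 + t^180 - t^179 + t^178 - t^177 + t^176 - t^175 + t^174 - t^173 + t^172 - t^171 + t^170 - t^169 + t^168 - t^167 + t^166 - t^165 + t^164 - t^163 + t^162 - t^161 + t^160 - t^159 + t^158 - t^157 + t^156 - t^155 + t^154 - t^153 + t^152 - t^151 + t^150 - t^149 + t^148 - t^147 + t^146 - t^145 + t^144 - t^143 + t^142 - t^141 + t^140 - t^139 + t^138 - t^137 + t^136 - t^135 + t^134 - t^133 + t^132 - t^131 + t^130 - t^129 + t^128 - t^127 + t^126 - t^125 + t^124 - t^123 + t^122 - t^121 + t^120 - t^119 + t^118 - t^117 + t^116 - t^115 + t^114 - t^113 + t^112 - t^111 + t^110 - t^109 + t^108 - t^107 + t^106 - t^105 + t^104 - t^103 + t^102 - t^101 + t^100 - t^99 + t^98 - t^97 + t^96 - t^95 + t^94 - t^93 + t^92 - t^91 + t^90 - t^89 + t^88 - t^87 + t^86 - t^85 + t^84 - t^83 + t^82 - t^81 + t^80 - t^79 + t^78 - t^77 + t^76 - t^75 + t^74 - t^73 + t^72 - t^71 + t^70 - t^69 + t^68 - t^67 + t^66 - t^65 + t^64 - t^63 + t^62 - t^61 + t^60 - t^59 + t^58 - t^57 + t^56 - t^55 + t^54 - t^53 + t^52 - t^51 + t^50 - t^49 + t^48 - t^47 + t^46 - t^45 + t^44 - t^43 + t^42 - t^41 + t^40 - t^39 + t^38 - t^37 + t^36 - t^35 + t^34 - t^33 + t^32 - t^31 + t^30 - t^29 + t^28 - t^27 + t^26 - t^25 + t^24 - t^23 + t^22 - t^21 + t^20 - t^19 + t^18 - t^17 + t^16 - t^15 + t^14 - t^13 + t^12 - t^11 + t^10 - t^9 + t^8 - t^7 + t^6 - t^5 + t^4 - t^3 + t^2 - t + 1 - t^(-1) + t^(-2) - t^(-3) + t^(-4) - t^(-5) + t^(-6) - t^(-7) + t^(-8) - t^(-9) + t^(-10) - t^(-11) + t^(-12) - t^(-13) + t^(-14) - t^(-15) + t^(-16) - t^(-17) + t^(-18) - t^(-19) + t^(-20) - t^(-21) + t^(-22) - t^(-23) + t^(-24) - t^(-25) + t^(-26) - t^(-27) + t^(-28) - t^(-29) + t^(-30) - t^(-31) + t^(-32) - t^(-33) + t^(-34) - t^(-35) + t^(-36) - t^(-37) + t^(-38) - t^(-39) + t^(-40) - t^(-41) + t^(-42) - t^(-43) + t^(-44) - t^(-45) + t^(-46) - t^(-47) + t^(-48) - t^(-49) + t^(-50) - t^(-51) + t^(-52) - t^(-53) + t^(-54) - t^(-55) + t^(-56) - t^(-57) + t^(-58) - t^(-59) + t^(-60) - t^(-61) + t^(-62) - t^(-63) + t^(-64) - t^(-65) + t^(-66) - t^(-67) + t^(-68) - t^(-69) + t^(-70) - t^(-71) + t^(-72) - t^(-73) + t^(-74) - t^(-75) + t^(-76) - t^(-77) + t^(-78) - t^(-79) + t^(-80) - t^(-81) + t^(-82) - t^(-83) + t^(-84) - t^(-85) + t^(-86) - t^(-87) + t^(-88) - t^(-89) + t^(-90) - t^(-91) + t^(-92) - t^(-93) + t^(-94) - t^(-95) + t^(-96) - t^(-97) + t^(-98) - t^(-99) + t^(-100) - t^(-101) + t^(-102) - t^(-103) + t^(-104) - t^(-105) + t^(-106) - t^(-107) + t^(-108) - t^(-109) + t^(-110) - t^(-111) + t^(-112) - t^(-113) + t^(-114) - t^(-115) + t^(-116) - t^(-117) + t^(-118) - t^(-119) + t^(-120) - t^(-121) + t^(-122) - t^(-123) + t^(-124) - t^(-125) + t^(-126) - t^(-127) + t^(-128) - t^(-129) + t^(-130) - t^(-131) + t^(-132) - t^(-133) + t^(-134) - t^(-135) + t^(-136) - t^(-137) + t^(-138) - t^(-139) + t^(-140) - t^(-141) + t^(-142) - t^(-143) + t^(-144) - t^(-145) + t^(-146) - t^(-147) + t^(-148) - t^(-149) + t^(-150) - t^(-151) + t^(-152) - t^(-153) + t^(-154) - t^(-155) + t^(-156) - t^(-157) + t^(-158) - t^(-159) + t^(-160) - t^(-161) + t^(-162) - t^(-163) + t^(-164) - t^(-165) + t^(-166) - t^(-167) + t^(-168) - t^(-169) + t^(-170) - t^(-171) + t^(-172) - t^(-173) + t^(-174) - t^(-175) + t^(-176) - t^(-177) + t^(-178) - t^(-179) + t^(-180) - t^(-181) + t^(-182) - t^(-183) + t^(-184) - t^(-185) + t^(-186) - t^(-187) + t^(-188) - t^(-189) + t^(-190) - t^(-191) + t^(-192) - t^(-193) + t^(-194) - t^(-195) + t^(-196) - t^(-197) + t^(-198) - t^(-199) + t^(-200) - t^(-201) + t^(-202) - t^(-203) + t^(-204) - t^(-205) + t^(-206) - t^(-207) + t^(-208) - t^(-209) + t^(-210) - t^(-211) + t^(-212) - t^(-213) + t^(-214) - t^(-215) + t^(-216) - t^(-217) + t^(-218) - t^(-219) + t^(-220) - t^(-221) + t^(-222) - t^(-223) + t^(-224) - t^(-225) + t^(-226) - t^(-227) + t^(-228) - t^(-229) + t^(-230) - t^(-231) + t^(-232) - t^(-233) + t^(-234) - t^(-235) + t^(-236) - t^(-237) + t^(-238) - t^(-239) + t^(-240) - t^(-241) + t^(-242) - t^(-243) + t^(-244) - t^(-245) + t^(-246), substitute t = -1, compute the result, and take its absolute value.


Step 1: The polynomial has 493 terms with alternating signs, exponents from 246 down to -246.
Step 2: Substitute t = -1. The i-th term has coefficient (-1)^i and exponent (m-i),
  so its value is (-1)^i * (-1)^(m-i) = (-1)^m = 1 for every i.
Step 3: All 493 terms equal 1, so Delta(-1) = 493 * (1) = 493
Step 4: |Delta(-1)| = 493

493


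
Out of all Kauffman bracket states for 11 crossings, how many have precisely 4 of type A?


We choose which 4 of 11 crossings get A-smoothings.
C(11, 4) = 11! / (4! * 7!)
= 330

330


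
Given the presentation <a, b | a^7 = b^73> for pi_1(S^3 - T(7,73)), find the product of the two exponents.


The relation is a^7 = b^73.
Product of exponents = 7 * 73
= 511

511


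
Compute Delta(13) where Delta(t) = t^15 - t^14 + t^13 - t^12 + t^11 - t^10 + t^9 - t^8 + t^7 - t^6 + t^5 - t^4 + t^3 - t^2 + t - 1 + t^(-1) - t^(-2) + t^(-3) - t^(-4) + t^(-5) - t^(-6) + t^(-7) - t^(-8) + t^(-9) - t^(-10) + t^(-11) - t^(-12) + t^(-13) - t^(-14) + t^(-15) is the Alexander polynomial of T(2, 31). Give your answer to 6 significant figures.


Substituting t = 13 into Delta(t) = t^15 - t^14 + t^13 - t^12 + t^11 - t^10 + t^9 - t^8 + t^7 - t^6 + t^5 - t^4 + t^3 - t^2 + t - 1 + t^(-1) - t^(-2) + t^(-3) - t^(-4) + t^(-5) - t^(-6) + t^(-7) - t^(-8) + t^(-9) - t^(-10) + t^(-11) - t^(-12) + t^(-13) - t^(-14) + t^(-15):
Term values: (51185893014090760) + (-3937376385699289) + (302875106592253) + (-23298085122481) + (1792160394037) + (-137858491849) + (10604499373) + (-815730721) + (62748517) + (-4826809) + (371293) + (-28561) + (2197) + (-169) + (13) + (-1) + (0.0769231) + (-0.00591716) + (0.000455166) + (-3.50128e-05) + (2.69329e-06) + (-2.07176e-07) + (1.59366e-08) + (-1.22589e-09) + (9.42996e-11) + (-7.25382e-12) + (5.57986e-13) + (-4.2922e-14) + (3.30169e-15) + (-2.53976e-16) + (1.95366e-17)
Sum = 4.75297578e+16
Rounded to 6 significant figures: 4.75298e+16

4.75298e+16


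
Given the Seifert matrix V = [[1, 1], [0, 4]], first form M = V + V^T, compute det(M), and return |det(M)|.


Step 1: Form V + V^T where V = [[1, 1], [0, 4]]
  V^T = [[1, 0], [1, 4]]
  V + V^T = [[2, 1], [1, 8]]
Step 2: det(V + V^T) = 2*8 - 1*1
  = 16 - 1 = 15
Step 3: Knot determinant = |det(V + V^T)| = |15| = 15

15


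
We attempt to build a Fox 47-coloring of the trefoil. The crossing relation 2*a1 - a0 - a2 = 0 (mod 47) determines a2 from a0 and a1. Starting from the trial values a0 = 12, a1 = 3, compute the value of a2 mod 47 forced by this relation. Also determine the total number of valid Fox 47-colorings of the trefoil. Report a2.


Step 1: Apply the given crossing relation 2*a1 - a0 - a2 = 0 (mod 47).
  a2 = 2*a1 - a0 mod 47
  a2 = 2*3 - 12 mod 47
  a2 = 6 - 12 mod 47
  a2 = -6 mod 47 = 41
Step 2: The trefoil has determinant 3.
  Number of Fox p-colorings (p prime) is p^2 if p = 3, else p.
  Since 47 does not divide 3, only trivial (constant) colorings exist.
  (So the trial a0 = 12, a1 = 3 with a0 != a1 does NOT extend to a valid coloring of the whole trefoil: the other two crossing relations require 3*(a1 - a0) = 0 (mod 47), which fails.)
  Total colorings = 47
Step 3: a2 = 41, total Fox 47-colorings = 47

41


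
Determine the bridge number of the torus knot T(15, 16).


The bridge number of T(p,q) is min(p,q).
min(15, 16) = 15

15


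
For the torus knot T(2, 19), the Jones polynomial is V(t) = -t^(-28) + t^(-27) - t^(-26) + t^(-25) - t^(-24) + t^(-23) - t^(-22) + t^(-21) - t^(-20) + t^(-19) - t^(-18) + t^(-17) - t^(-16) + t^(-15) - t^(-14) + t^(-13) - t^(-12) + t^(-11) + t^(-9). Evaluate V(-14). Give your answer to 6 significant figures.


Substituting t = -14 into V(t) = -t^(-28) + t^(-27) - t^(-26) + t^(-25) - t^(-24) + t^(-23) - t^(-22) + t^(-21) - t^(-20) + t^(-19) - t^(-18) + t^(-17) - t^(-16) + t^(-15) - t^(-14) + t^(-13) - t^(-12) + t^(-11) + t^(-9):
  (-)t^(-28) = -8.09869e-33
  (+)t^(-27) = -1.13382e-31
  (-)t^(-26) = -1.58734e-30
  (+)t^(-25) = -2.22228e-29
  (-)t^(-24) = -3.11119e-28
  (+)t^(-23) = -4.35567e-27
  (-)t^(-22) = -6.09794e-26
  (+)t^(-21) = -8.53712e-25
  (-)t^(-20) = -1.1952e-23
  (+)t^(-19) = -1.67327e-22
  (-)t^(-18) = -2.34258e-21
  (+)t^(-17) = -3.27962e-20
  (-)t^(-16) = -4.59147e-19
  (+)t^(-15) = -6.42805e-18
  (-)t^(-14) = -8.99927e-17
  (+)t^(-13) = -1.2599e-15
  (-)t^(-12) = -1.76386e-14
  (+)t^(-11) = -2.4694e-13
  (+)t^(-9) = -4.84003e-11
Sum = (-8.09869e-33) + (-1.13382e-31) + (-1.58734e-30) + (-2.22228e-29) + (-3.11119e-28) + (-4.35567e-27) + (-6.09794e-26) + (-8.53712e-25) + (-1.1952e-23) + (-1.67327e-22) + (-2.34258e-21) + (-3.27962e-20) + (-4.59147e-19) + (-6.42805e-18) + (-8.99927e-17) + (-1.2599e-15) + (-1.76386e-14) + (-2.4694e-13) + (-4.84003e-11)
= -4.866619373e-11
Rounded to 6 significant figures: -4.86662e-11

-4.86662e-11


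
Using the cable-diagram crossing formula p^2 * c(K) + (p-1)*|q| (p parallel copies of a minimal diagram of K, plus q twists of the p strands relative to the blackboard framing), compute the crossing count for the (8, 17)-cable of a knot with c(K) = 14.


Step 1: Each of the c(K) crossings of the companion diagram becomes p*p = p^2 crossings among the p parallel strands, and each of the |q| twists s_1 s_2 ... s_(p-1) adds (p-1) crossings.
  Crossings = p^2 * c(K) + (p-1)*|q|
Step 2: = 8^2 * 14 + (8-1)*17
Step 3: = 64*14 + 7*17
Step 4: = 896 + 119 = 1015

1015


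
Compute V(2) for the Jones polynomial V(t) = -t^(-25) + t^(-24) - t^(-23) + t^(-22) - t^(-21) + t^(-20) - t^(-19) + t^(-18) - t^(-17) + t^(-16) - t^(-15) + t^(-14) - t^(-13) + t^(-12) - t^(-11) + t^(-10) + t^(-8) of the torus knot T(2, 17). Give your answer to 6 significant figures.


Substituting t = 2 into V(t) = -t^(-25) + t^(-24) - t^(-23) + t^(-22) - t^(-21) + t^(-20) - t^(-19) + t^(-18) - t^(-17) + t^(-16) - t^(-15) + t^(-14) - t^(-13) + t^(-12) - t^(-11) + t^(-10) + t^(-8):
  (-)t^(-25) = -2.98023e-08
  (+)t^(-24) = 5.96046e-08
  (-)t^(-23) = -1.19209e-07
  (+)t^(-22) = 2.38419e-07
  (-)t^(-21) = -4.76837e-07
  (+)t^(-20) = 9.53674e-07
  (-)t^(-19) = -1.90735e-06
  (+)t^(-18) = 3.8147e-06
  (-)t^(-17) = -7.62939e-06
  (+)t^(-16) = 1.52588e-05
  (-)t^(-15) = -3.05176e-05
  (+)t^(-14) = 6.10352e-05
  (-)t^(-13) = -0.00012207
  (+)t^(-12) = 0.000244141
  (-)t^(-11) = -0.000488281
  (+)t^(-10) = 0.000976562
  (+)t^(-8) = 0.00390625
Sum = (-2.98023e-08) + (5.96046e-08) + (-1.19209e-07) + (2.38419e-07) + (-4.76837e-07) + (9.53674e-07) + (-1.90735e-06) + (3.8147e-06) + (-7.62939e-06) + (1.52588e-05) + (-3.05176e-05) + (6.10352e-05) + (-0.00012207) + (0.000244141) + (-0.000488281) + (0.000976562) + (0.00390625)
= 0.004557281733
Rounded to 6 significant figures: 0.00455728

0.00455728


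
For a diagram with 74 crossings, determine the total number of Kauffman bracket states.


Each crossing contributes 2 choices (A-smoothing or B-smoothing).
Total states = 2^74 = 18889465931478580854784

18889465931478580854784


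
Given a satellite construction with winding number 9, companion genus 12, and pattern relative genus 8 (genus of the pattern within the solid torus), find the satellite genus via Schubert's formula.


Schubert: g(satellite) = g_rel(pattern) + |winding| * g(companion),
where g_rel(pattern) is the genus of the pattern relative to the solid torus.
= 8 + 9 * 12
= 8 + 108 = 116

116


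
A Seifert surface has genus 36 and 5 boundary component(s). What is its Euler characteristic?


chi = 2 - 2g - b
= 2 - 2*36 - 5
= 2 - 72 - 5 = -75

-75


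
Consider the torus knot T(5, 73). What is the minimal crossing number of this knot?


For a torus knot T(p, q) with gcd(p,q)=1,
the crossing number is min(p*(q-1), q*(p-1)).
p*(q-1) = 5*72 = 360
q*(p-1) = 73*4 = 292
min(360, 292) = 292

292


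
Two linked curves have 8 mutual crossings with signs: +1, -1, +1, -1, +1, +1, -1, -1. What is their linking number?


Step 1: Count positive crossings: 4
Step 2: Count negative crossings: 4
Step 3: Sum of signs = 4 - 4 = 0
Step 4: Linking number = sum/2 = 0/2 = 0

0


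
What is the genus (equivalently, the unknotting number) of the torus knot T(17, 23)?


For a torus knot T(p,q), both the unknotting number and genus equal (p-1)(q-1)/2.
= (17-1)(23-1)/2
= 16*22/2
= 352/2 = 176

176


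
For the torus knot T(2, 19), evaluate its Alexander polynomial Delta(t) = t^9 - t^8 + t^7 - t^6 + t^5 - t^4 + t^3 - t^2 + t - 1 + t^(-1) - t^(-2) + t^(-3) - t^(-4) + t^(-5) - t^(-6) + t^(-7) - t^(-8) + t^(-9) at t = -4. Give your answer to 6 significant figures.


Substituting t = -4 into Delta(t) = t^9 - t^8 + t^7 - t^6 + t^5 - t^4 + t^3 - t^2 + t - 1 + t^(-1) - t^(-2) + t^(-3) - t^(-4) + t^(-5) - t^(-6) + t^(-7) - t^(-8) + t^(-9):
Term values: (-262144) + (-65536) + (-16384) + (-4096) + (-1024) + (-256) + (-64) + (-16) + (-4) + (-1) + (-0.25) + (-0.0625) + (-0.015625) + (-0.00390625) + (-0.000976562) + (-0.000244141) + (-6.10352e-05) + (-1.52588e-05) + (-3.8147e-06)
Sum = -349525.3333
Rounded to 6 significant figures: -349525

-349525


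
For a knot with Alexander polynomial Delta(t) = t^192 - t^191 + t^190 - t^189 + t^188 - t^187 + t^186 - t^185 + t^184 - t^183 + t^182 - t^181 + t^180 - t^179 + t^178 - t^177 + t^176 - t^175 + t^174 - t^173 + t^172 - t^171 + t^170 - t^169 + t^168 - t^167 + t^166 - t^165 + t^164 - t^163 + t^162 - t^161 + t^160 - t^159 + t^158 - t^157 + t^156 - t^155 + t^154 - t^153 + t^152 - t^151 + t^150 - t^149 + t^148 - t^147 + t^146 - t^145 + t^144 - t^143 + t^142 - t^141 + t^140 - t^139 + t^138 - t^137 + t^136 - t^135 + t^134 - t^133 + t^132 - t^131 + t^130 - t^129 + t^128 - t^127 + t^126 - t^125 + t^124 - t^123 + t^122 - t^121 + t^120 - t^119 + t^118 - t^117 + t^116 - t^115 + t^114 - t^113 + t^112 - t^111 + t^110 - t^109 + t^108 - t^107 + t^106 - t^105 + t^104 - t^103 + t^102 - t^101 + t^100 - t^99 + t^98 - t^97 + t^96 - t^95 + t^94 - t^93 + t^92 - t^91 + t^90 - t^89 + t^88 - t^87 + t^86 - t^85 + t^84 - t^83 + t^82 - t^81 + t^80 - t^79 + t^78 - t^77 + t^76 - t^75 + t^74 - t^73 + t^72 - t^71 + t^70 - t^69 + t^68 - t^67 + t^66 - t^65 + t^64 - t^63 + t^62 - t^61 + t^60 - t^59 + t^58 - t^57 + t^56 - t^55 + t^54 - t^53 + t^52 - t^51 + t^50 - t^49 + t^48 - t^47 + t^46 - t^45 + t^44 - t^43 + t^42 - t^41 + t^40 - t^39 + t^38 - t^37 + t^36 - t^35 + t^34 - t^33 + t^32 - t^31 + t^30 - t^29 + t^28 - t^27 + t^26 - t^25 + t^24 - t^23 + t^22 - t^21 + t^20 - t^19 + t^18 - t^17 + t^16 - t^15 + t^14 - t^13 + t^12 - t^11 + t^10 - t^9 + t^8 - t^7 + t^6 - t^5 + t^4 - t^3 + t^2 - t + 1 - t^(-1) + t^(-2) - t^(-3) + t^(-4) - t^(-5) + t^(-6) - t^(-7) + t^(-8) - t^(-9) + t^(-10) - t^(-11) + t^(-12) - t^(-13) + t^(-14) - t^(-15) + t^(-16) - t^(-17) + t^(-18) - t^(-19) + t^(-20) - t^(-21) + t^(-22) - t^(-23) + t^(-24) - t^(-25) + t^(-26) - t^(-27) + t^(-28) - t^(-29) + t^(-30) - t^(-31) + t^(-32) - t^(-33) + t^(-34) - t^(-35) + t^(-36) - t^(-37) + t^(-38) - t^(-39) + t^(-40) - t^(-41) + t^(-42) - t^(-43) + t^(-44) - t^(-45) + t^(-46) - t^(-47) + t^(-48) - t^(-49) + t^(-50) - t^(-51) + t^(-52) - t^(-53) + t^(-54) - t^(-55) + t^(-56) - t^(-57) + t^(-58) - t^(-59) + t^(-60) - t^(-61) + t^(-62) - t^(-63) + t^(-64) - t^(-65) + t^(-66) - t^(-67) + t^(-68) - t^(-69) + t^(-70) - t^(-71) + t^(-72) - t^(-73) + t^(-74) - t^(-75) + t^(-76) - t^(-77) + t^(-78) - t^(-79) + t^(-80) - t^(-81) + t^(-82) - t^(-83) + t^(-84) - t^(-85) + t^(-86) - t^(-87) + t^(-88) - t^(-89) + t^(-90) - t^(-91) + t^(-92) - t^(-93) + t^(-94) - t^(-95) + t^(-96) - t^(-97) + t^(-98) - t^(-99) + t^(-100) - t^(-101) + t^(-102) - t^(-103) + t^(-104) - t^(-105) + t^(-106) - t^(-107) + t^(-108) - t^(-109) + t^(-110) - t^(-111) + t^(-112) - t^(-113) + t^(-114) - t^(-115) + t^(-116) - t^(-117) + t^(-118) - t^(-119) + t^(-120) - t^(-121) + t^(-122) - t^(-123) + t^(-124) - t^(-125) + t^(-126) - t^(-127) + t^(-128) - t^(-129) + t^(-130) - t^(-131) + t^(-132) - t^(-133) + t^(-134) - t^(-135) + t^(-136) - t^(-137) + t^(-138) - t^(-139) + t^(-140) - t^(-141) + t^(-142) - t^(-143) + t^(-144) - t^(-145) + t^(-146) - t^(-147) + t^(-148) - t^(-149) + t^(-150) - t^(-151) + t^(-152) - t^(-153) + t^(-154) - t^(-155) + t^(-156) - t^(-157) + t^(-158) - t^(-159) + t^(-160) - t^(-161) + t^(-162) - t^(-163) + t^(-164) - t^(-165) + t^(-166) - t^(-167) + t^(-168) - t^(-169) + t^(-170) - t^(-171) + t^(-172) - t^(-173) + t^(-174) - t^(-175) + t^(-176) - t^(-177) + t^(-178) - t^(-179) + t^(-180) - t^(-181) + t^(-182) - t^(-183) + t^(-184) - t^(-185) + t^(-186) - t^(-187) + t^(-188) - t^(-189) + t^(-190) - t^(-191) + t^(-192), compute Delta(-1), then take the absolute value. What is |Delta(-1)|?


Step 1: The polynomial has 385 terms with alternating signs, exponents from 192 down to -192.
Step 2: Substitute t = -1. The i-th term has coefficient (-1)^i and exponent (m-i),
  so its value is (-1)^i * (-1)^(m-i) = (-1)^m = 1 for every i.
Step 3: All 385 terms equal 1, so Delta(-1) = 385 * (1) = 385
Step 4: |Delta(-1)| = 385

385


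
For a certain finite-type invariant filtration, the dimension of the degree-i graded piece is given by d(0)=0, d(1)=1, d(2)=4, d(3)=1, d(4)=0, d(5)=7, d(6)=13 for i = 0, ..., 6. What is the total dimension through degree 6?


Total dimension = d(0) + d(1) + ... + d(6)
= 0 + 1 + 4 + 1 + 0 + 7 + 13
= 26

26


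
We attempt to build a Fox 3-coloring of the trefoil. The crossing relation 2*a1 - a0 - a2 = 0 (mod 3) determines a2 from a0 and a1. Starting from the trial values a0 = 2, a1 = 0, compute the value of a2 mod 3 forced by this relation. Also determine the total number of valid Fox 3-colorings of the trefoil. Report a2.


Step 1: Apply the given crossing relation 2*a1 - a0 - a2 = 0 (mod 3).
  a2 = 2*a1 - a0 mod 3
  a2 = 2*0 - 2 mod 3
  a2 = 0 - 2 mod 3
  a2 = -2 mod 3 = 1
Step 2: The trefoil has determinant 3.
  Number of Fox p-colorings (p prime) is p^2 if p = 3, else p.
  Since p = 3 divides det = 3, the trefoil is 3-colorable.
  (Indeed for p = 3 any choice of a0, a1 extends to a valid coloring; the trial (a0, a1, a2) = (2, 0, 1) satisfies all three crossing relations.)
  Total colorings = 3^2 = 9
Step 3: a2 = 1, total Fox 3-colorings = 9

1


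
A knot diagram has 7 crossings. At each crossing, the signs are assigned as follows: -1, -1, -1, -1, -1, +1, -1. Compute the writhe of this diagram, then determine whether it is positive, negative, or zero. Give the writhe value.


Step 1: Count positive crossings (+1).
Positive crossings: 1
Step 2: Count negative crossings (-1).
Negative crossings: 6
Step 3: Writhe = (positive) - (negative)
w = 1 - 6 = -5
Step 4: |w| = 5, and w is negative

-5


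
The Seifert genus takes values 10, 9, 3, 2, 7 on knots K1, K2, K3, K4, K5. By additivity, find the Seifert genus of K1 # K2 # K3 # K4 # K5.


The Seifert genus is additive under connected sum.
Seifert genus(K1 # K2 # K3 # K4 # K5) = (10) + (9) + (3) + (2) + (7)
= 31

31


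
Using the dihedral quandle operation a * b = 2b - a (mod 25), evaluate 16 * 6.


16 * 6 = 2*6 - 16 mod 25
= 12 - 16 mod 25
= -4 mod 25 = 21

21


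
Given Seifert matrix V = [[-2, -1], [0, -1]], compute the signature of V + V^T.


Step 1: V + V^T = [[-4, -1], [-1, -2]]
Step 2: trace = -6, det = 7
Step 3: Discriminant = (-6)^2 - 4*7 = 8
Step 4: Eigenvalues: -1.58579, -4.41421
Step 5: Signature = (# positive eigenvalues) - (# negative eigenvalues) = -2

-2


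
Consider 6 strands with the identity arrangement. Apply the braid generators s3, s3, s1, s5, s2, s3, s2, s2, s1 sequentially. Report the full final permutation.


Starting with identity [1, 2, 3, 4, 5, 6].
Apply generators in sequence:
  After s3: [1, 2, 4, 3, 5, 6]
  After s3: [1, 2, 3, 4, 5, 6]
  After s1: [2, 1, 3, 4, 5, 6]
  After s5: [2, 1, 3, 4, 6, 5]
  After s2: [2, 3, 1, 4, 6, 5]
  After s3: [2, 3, 4, 1, 6, 5]
  After s2: [2, 4, 3, 1, 6, 5]
  After s2: [2, 3, 4, 1, 6, 5]
  After s1: [3, 2, 4, 1, 6, 5]
Final permutation: [3, 2, 4, 1, 6, 5]

[3, 2, 4, 1, 6, 5]


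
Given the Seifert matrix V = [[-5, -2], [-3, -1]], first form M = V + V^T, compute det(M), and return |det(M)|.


Step 1: Form V + V^T where V = [[-5, -2], [-3, -1]]
  V^T = [[-5, -3], [-2, -1]]
  V + V^T = [[-10, -5], [-5, -2]]
Step 2: det(V + V^T) = (-10)*(-2) - (-5)*(-5)
  = 20 - 25 = -5
Step 3: Knot determinant = |det(V + V^T)| = |-5| = 5

5


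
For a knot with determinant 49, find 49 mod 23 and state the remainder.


Step 1: A knot is p-colorable if and only if p divides its determinant.
Step 2: Compute 49 mod 23.
49 = 2 * 23 + 3
Step 3: 49 mod 23 = 3
Step 4: The knot is 23-colorable: no

3


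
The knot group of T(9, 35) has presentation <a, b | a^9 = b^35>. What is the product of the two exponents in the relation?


The relation is a^9 = b^35.
Product of exponents = 9 * 35
= 315

315


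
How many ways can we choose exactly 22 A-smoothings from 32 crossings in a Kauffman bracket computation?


We choose which 22 of 32 crossings get A-smoothings.
C(32, 22) = 32! / (22! * 10!)
= 64512240

64512240


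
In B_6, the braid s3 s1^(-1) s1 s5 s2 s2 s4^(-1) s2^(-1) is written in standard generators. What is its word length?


The word length counts the number of generators (including inverses).
Listing each generator: s3, s1^(-1), s1, s5, s2, s2, s4^(-1), s2^(-1)
There are 8 generators in this braid word.

8


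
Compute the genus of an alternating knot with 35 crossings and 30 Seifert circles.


For alternating knots, g = (c - s + 1)/2.
= (35 - 30 + 1)/2
= 6/2 = 3

3


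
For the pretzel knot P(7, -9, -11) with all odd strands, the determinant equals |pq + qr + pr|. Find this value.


Step 1: Compute pq + qr + pr.
pq = 7*(-9) = -63
qr = (-9)*(-11) = 99
pr = 7*(-11) = -77
pq + qr + pr = -63 + 99 + (-77) = -41
Step 2: Take absolute value.
det(P(7,-9,-11)) = |-41| = 41

41


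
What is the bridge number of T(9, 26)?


The bridge number of T(p,q) is min(p,q).
min(9, 26) = 9

9


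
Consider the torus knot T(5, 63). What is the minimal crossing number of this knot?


For a torus knot T(p, q) with gcd(p,q)=1,
the crossing number is min(p*(q-1), q*(p-1)).
p*(q-1) = 5*62 = 310
q*(p-1) = 63*4 = 252
min(310, 252) = 252

252


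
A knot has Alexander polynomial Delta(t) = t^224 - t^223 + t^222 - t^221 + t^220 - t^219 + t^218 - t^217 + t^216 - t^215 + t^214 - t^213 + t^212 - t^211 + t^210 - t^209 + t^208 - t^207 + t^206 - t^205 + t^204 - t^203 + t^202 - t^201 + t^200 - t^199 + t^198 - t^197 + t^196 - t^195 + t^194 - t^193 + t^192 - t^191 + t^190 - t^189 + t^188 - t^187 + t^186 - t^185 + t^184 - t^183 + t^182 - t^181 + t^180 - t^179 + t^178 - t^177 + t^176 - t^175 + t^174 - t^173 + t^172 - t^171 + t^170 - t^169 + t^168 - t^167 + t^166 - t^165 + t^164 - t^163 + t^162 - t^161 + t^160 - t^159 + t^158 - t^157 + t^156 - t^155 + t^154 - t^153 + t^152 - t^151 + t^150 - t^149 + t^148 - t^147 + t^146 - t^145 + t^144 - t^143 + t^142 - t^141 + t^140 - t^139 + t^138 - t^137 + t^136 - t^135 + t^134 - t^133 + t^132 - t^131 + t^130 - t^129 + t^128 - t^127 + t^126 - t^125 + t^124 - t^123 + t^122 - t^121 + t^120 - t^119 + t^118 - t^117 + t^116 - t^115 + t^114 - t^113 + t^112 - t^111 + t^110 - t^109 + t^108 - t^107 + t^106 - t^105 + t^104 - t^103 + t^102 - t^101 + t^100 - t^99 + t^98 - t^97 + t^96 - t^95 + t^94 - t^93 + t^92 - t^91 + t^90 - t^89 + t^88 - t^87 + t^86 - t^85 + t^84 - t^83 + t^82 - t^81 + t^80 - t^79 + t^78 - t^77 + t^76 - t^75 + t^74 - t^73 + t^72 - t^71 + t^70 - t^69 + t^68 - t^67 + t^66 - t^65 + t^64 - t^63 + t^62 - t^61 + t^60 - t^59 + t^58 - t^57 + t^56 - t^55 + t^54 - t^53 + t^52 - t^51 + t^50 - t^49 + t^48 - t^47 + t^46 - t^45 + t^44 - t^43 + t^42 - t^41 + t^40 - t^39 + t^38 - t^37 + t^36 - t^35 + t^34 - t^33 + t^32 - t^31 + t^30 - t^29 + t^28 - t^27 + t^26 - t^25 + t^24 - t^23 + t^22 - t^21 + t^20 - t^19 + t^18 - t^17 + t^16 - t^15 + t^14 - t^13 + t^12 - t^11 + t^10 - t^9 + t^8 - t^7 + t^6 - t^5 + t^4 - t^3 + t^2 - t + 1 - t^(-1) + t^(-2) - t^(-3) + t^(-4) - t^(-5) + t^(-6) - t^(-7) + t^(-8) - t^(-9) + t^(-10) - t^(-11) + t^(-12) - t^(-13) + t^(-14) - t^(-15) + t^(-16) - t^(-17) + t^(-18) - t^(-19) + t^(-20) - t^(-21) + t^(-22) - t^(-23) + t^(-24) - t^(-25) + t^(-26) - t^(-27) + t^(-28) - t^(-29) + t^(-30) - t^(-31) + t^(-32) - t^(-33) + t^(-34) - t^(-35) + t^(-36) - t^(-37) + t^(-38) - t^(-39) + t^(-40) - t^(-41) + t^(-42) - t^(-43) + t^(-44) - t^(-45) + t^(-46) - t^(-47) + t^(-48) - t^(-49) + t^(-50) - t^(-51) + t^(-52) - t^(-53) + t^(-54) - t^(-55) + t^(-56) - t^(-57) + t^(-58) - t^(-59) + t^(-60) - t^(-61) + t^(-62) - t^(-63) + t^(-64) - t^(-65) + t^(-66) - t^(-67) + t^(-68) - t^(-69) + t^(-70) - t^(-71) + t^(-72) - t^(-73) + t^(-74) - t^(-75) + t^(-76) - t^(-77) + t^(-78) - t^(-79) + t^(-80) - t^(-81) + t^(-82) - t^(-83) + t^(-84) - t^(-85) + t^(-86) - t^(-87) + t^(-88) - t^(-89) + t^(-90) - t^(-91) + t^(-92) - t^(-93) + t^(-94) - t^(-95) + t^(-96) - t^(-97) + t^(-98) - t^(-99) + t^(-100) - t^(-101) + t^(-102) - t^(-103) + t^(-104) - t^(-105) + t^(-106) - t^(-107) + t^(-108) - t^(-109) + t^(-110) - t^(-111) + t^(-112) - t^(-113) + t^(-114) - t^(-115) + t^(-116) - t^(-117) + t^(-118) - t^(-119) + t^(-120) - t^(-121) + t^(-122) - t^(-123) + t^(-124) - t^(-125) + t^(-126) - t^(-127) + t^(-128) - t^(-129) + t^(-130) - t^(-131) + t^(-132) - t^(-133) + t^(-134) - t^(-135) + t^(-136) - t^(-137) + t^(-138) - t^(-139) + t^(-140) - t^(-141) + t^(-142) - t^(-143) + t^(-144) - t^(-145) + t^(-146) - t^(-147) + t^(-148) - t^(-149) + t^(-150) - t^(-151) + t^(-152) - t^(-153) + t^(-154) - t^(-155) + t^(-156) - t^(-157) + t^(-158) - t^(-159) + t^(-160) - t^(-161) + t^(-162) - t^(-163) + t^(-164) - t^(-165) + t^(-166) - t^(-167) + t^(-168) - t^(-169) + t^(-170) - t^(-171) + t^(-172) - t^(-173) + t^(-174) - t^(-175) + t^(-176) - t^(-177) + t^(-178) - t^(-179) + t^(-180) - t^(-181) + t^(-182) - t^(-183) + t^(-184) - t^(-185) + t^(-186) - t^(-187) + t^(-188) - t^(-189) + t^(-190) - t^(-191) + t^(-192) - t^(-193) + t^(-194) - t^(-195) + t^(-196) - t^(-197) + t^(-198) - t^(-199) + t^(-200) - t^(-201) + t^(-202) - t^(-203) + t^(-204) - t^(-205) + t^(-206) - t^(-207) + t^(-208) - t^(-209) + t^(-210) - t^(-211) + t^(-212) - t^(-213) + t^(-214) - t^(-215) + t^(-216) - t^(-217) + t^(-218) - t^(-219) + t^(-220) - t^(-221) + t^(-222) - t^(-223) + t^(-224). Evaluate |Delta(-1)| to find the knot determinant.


Step 1: The polynomial has 449 terms with alternating signs, exponents from 224 down to -224.
Step 2: Substitute t = -1. The i-th term has coefficient (-1)^i and exponent (m-i),
  so its value is (-1)^i * (-1)^(m-i) = (-1)^m = 1 for every i.
Step 3: All 449 terms equal 1, so Delta(-1) = 449 * (1) = 449
Step 4: |Delta(-1)| = 449

449


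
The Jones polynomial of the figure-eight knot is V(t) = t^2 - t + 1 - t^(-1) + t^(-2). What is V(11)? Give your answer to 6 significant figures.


Substituting t = 11 into V(t) = t^2 - t + 1 - t^(-1) + t^(-2):
  (+)t^(2) = 121
  (-)t^(1) = -11
  (+)t^(0) = 1
  (-)t^(-1) = -0.0909091
  (+)t^(-2) = 0.00826446
Sum = (121) + (-11) + (1) + (-0.0909091) + (0.00826446)
= 110.9173554
Rounded to 6 significant figures: 110.917

110.917
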